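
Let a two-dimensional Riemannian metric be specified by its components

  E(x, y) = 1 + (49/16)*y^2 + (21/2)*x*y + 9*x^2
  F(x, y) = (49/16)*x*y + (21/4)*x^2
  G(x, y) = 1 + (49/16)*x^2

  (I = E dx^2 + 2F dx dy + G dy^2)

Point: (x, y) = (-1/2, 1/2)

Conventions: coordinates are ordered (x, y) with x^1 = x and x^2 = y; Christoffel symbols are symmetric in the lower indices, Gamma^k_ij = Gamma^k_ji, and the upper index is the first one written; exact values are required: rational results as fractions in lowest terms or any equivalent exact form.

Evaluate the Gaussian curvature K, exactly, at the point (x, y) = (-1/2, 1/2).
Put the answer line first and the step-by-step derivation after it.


Answer: K = -3136/4761

E = 89/64, F = 35/64, G = 113/64, EG - F^2 = 69/32 at the point
E_x = -15/4, E_y = -35/16, F_x = -119/32, F_y = -49/32, G_x = -49/16, G_y = 0
E_yy = 49/8, F_xy = 49/16, G_xx = 49/8
Evaluate Brioschi's two determinant matrices M1, M2 and divide by (EG - F^2)^2.
M1 = [[-E_yy/2 + F_xy - G_xx/2, E_x/2, F_x - E_y/2], [F_y - G_x/2, E, F], [G_y/2, F, G]] = [[-49/16, -15/8, -21/8], [0, 89/64, 35/64], [0, 35/64, 113/64]]; det M1 = -3381/512
M2 = [[0, E_y/2, G_x/2], [E_y/2, E, F], [G_x/2, F, G]] = [[0, -35/32, -49/32], [-35/32, 89/64, 35/64], [-49/32, 35/64, 113/64]]; det M2 = -1813/512
det M1 - det M2 = -49/16; K = -49/16 / (69/32)^2 = -3136/4761


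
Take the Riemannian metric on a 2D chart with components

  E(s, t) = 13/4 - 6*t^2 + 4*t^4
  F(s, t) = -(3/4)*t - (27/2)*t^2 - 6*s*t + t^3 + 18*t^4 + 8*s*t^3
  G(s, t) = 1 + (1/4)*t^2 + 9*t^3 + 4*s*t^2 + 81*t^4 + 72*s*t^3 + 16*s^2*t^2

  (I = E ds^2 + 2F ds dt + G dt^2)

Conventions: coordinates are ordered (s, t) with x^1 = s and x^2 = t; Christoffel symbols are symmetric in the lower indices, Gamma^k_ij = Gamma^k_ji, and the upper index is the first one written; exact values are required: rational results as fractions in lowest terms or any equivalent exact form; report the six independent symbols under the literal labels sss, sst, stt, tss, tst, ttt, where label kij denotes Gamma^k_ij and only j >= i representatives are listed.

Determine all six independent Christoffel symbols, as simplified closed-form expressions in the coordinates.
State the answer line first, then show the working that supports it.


Answer: Gamma_sss = 0, Gamma_sst = (32*t^3 - 24*t)/(64*s^2*t^2 + 288*s*t^3 + 16*s*t^2 + 340*t^4 + 36*t^3 - 23*t^2 + 13), Gamma_stt = (32*s*t^2 - 24*s + 144*t^3 + 4*t^2 - 108*t - 3)/(64*s^2*t^2 + 288*s*t^3 + 16*s*t^2 + 340*t^4 + 36*t^3 - 23*t^2 + 13), Gamma_tss = 0, Gamma_tst = (64*s*t^2 + 144*t^3 + 8*t^2)/(64*s^2*t^2 + 288*s*t^3 + 16*s*t^2 + 340*t^4 + 36*t^3 - 23*t^2 + 13), Gamma_ttt = (64*s^2*t + 432*s*t^2 + 16*s*t + 648*t^3 + 54*t^2 + t)/(64*s^2*t^2 + 288*s*t^3 + 16*s*t^2 + 340*t^4 + 36*t^3 - 23*t^2 + 13)

E = 13/4 - 6*t^2 + 4*t^4; F = -(3/4)*t - (27/2)*t^2 - 6*s*t + t^3 + 18*t^4 + 8*s*t^3; G = 1 + (1/4)*t^2 + 9*t^3 + 4*s*t^2 + 81*t^4 + 72*s*t^3 + 16*s^2*t^2
Gamma^k_ij = (1/2) g^{kl} (d_i g_jl + d_j g_il - d_l g_ij), with g^inv = (1/(EG-F^2)) [[G, -F], [-F, E]]
first partials: E_s = 0, E_t = -12*t + 16*t^3, F_s = -6*t + 8*t^3, F_t = -3/4 - 27*t - 6*s + 3*t^2 + 72*t^3 + 24*s*t^2, G_s = 4*t^2 + 72*t^3 + 32*s*t^2, G_t = (1/2)*t + 27*t^2 + 8*s*t + 324*t^3 + 216*s*t^2 + 32*s^2*t
D = EG - F^2 = 13/4 - (23/4)*t^2 + 9*t^3 + 4*s*t^2 + 85*t^4 + 72*s*t^3 + 16*s^2*t^2
expanded: Gamma^s_ss = (G E_s - 2F F_s + F E_t)/(2D), Gamma^s_st = (G E_t - F G_s)/(2D), Gamma^s_tt = (2G F_t - G G_s - F G_t)/(2D), Gamma^t_ss = (2E F_s - E E_t - F E_s)/(2D), Gamma^t_st = (E G_s - F E_t)/(2D), Gamma^t_tt = (E G_t - 2F F_t + F G_s)/(2D); substitute and cancel common factors


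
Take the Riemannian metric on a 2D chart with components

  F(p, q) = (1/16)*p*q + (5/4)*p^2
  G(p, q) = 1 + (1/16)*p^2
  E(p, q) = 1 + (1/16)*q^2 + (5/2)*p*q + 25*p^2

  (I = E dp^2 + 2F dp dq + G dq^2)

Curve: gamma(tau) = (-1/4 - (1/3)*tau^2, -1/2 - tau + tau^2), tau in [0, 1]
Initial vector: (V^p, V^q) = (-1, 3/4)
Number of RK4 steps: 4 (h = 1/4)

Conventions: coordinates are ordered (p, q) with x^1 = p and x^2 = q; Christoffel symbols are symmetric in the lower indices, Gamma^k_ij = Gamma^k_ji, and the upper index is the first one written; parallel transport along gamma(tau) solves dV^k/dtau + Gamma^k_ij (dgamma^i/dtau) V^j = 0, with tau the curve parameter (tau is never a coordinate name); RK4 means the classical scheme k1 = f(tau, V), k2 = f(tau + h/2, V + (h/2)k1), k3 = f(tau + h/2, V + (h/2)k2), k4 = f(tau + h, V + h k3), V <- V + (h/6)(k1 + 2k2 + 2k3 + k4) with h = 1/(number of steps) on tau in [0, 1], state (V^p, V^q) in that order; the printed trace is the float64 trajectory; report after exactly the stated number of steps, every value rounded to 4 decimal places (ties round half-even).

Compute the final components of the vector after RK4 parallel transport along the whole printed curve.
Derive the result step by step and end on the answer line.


gamma'(tau) = (-(2/3)*tau, -1 + 2*tau); f(tau, V)^k = -Gamma^k_ij(gamma(tau)) gamma'^i(tau) V^j; h = 1/4; intermediate values shown to 6 dp
curve data and Christoffel symbols at the stage parameters:
  tau = 0.000000: gamma = (-0.250000, -0.500000), gamma' = (0.000000, -1.000000); Gamma_ppp = -2.375169, Gamma_ppq = -0.118758, Gamma_pqq = 0.000000, Gamma_qpp = -0.107962, Gamma_qpq = -0.005398, Gamma_qqq = 0.000000
  tau = 0.125000: gamma = (-0.255208, -0.609375), gamma' = (-0.083333, -0.750000); Gamma_ppp = -2.345957, Gamma_ppq = -0.117298, Gamma_pqq = 0.000000, Gamma_qpp = -0.104788, Gamma_qpq = -0.005239, Gamma_qqq = 0.000000
  tau = 0.250000: gamma = (-0.270833, -0.687500), gamma' = (-0.166667, -0.500000); Gamma_ppp = -2.289025, Gamma_ppq = -0.114451, Gamma_pqq = 0.000000, Gamma_qpp = -0.101561, Gamma_qpq = -0.005078, Gamma_qqq = 0.000000
  tau = 0.375000: gamma = (-0.296875, -0.734375), gamma' = (-0.250000, -0.250000); Gamma_ppp = -2.201864, Gamma_ppq = -0.110093, Gamma_pqq = 0.000000, Gamma_qpp = -0.097975, Gamma_qpq = -0.004899, Gamma_qqq = 0.000000
  tau = 0.500000: gamma = (-0.333333, -0.750000), gamma' = (-0.333333, 0.000000); Gamma_ppp = -2.085734, Gamma_ppq = -0.104287, Gamma_pqq = 0.000000, Gamma_qpp = -0.093741, Gamma_qpq = -0.004687, Gamma_qqq = 0.000000
  tau = 0.625000: gamma = (-0.380208, -0.734375), gamma' = (-0.416667, 0.250000); Gamma_ppp = -1.946533, Gamma_ppq = -0.097327, Gamma_pqq = 0.000000, Gamma_qpp = -0.088755, Gamma_qpq = -0.004438, Gamma_qqq = 0.000000
  tau = 0.750000: gamma = (-0.437500, -0.687500), gamma' = (-0.500000, 0.500000); Gamma_ppp = -1.793216, Gamma_ppq = -0.089661, Gamma_pqq = 0.000000, Gamma_qpp = -0.083129, Gamma_qpq = -0.004156, Gamma_qqq = 0.000000
  tau = 0.875000: gamma = (-0.505208, -0.609375), gamma' = (-0.583333, 0.750000); Gamma_ppp = -1.635216, Gamma_ppq = -0.081761, Gamma_pqq = 0.000000, Gamma_qpp = -0.077110, Gamma_qpq = -0.003856, Gamma_qqq = 0.000000
  tau = 1.000000: gamma = (-0.583333, -0.500000), gamma' = (-0.666667, 1.000000); Gamma_ppp = -1.480417, Gamma_ppq = -0.074021, Gamma_pqq = 0.000000, Gamma_qpp = -0.070979, Gamma_qpq = -0.003549, Gamma_qqq = 0.000000
step 0: V^p = -1.0000, V^q = 0.7500
step 1: k1 = (0.118758, 0.005398), k2 = (0.271924, 0.012146), k3 = (0.266489, 0.011903), k4 = (0.395138, 0.017532); V <- V + (h/6)(k1 + 2k2 + 2k3 + k4): V^p = -0.9337, V^q = 0.7530
step 2: k1 = (0.395288, 0.017538), k2 = (0.490337, 0.021818), k3 = (0.483455, 0.021512), k4 = (0.538772, 0.024214); V <- V + (h/6)(k1 + 2k2 + 2k3 + k4): V^p = -0.8137, V^q = 0.7583
step 3: k1 = (0.539326, 0.024239), k2 = (0.556207, 0.025361), k3 = (0.554541, 0.025285), k4 = (0.540685, 0.025065); V <- V + (h/6)(k1 + 2k2 + 2k3 + k4): V^p = -0.6761, V^q = 0.7646
step 4: k1 = (0.541601, 0.025107), k2 = (0.506405, 0.023880), k3 = (0.510339, 0.024066), k4 = (0.462715, 0.022185); V <- V + (h/6)(k1 + 2k2 + 2k3 + k4): V^p = -0.5495, V^q = 0.7706

Answer: V^p = -0.5495, V^q = 0.7706


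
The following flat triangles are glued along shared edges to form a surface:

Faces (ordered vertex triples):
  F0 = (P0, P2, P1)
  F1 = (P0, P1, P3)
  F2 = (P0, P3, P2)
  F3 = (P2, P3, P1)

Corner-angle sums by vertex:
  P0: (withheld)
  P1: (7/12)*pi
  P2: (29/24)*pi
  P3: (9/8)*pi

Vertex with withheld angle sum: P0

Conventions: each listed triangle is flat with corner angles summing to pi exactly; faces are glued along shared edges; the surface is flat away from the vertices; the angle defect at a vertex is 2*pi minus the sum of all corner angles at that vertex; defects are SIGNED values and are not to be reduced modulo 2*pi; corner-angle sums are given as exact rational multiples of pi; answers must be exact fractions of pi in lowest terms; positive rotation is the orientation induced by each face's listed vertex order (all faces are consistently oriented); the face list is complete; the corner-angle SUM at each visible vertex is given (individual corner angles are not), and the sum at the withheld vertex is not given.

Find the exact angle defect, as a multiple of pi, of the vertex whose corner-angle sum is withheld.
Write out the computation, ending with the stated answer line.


V = 4, E = 6, F = 4; chi = V - E + F = 2
Gauss-Bonnet: total defect = 2*pi*chi = 4*pi; visible defects sum to (37/12)*pi

Answer: defect(P0) = (11/12)*pi


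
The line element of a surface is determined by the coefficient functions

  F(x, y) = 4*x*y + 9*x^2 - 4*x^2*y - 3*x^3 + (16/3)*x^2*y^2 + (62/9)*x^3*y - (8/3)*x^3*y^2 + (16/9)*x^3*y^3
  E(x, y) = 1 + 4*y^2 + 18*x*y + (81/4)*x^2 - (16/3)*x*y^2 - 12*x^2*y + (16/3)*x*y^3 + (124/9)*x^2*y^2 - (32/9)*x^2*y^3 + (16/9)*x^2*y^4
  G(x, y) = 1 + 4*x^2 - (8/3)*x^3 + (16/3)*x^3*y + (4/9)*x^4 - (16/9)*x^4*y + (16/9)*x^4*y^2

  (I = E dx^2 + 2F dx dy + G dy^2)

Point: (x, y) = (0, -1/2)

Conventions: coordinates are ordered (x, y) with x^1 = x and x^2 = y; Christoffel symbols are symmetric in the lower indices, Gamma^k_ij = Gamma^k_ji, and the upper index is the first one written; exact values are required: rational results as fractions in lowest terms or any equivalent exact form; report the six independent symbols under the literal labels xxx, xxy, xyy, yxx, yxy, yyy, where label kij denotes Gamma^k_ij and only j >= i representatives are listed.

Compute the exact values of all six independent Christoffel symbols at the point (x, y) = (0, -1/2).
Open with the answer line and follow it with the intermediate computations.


Answer: Gamma_xxx = -11/4, Gamma_xxy = -1, Gamma_xyy = 0, Gamma_yxx = 0, Gamma_yxy = 0, Gamma_yyy = 0

E = 2, F = 0, G = 1 at the point
E_x = -11, E_y = -4, F_x = -2, F_y = 0, G_x = 0, G_y = 0
EG - F^2 = 2;  g^inv = (1/2) * [[1, 0], [0, 2]]
first-kind symbols [ij,l] = (1/2)(d_i g_jl + d_j g_il - d_l g_ij): [xx,x] = E_x/2 = -11/2, [xx,y] = F_x - E_y/2 = 0, [xy,x] = E_y/2 = -2, [xy,y] = G_x/2 = 0, [yy,x] = F_y - G_x/2 = 0, [yy,y] = G_y/2 = 0
Gamma^x_ij = (G*[ij,x] - F*[ij,y])/(EG - F^2), Gamma^y_ij = (E*[ij,y] - F*[ij,x])/(EG - F^2)


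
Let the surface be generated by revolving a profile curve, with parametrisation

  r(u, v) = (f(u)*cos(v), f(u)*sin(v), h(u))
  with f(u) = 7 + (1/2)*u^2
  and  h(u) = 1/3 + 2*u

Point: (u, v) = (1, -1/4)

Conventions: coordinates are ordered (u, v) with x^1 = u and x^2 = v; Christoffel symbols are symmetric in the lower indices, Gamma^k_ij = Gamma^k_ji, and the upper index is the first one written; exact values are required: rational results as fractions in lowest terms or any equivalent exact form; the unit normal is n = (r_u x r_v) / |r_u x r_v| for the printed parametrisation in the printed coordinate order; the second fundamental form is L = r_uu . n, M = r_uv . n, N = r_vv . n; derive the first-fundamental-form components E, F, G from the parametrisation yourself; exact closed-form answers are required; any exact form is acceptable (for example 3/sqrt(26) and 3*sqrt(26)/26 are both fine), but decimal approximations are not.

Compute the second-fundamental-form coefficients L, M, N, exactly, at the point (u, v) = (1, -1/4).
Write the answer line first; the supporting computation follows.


Answer: L = -2*sqrt(5)/5, M = 0, N = 3*sqrt(5)

f = 15/2, f' = 1, f'' = 1, h' = 2, h'' = 0
E = 5, F = 0, G = 225/4; answer radicand W^2 = 5
unnormalised second-form numerators: l = -2, m = 0, n = 15; L = l/sqrt(5), and similarly M = m/sqrt(W^2), N = n/sqrt(W^2)


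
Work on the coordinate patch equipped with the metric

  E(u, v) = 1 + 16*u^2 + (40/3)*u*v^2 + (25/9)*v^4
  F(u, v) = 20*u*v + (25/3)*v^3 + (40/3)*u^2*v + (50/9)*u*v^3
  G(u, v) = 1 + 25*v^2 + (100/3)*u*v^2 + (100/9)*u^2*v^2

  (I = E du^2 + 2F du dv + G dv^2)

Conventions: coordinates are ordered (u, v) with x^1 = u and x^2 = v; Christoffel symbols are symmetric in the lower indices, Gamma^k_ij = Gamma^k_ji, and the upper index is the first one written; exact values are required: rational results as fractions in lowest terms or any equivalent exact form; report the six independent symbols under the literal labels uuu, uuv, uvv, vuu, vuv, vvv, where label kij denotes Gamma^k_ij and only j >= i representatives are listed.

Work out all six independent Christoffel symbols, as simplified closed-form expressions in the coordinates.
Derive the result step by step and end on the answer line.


E = 1 + 16*u^2 + (40/3)*u*v^2 + (25/9)*v^4; F = 20*u*v + (25/3)*v^3 + (40/3)*u^2*v + (50/9)*u*v^3; G = 1 + 25*v^2 + (100/3)*u*v^2 + (100/9)*u^2*v^2
Gamma^k_ij = (1/2) g^{kl} (d_i g_jl + d_j g_il - d_l g_ij), with g^inv = (1/(EG-F^2)) [[G, -F], [-F, E]]
first partials: E_u = 32*u + (40/3)*v^2, E_v = (80/3)*u*v + (100/9)*v^3, F_u = 20*v + (80/3)*u*v + (50/9)*v^3, F_v = 20*u + 25*v^2 + (40/3)*u^2 + (50/3)*u*v^2, G_u = (100/3)*v^2 + (200/9)*u*v^2, G_v = 50*v + (200/3)*u*v + (200/9)*u^2*v
D = EG - F^2 = 1 + 25*v^2 + 16*u^2 + (140/3)*u*v^2 + (25/9)*v^4 + (100/9)*u^2*v^2
expanded: Gamma^u_uu = (G E_u - 2F F_u + F E_v)/(2D), Gamma^u_uv = (G E_v - F G_u)/(2D), Gamma^u_vv = (2G F_v - G G_u - F G_v)/(2D), Gamma^v_uu = (2E F_u - E E_v - F E_u)/(2D), Gamma^v_uv = (E G_u - F E_v)/(2D), Gamma^v_vv = (E G_v - 2F F_v + F G_u)/(2D); substitute and cancel common factors

Answer: Gamma_uuu = (144*u + 60*v^2)/(100*u^2*v^2 + 144*u^2 + 420*u*v^2 + 25*v^4 + 225*v^2 + 9), Gamma_uuv = (120*u*v + 50*v^3)/(100*u^2*v^2 + 144*u^2 + 420*u*v^2 + 25*v^4 + 225*v^2 + 9), Gamma_uvv = (120*u^2 + 50*u*v^2 + 180*u + 75*v^2)/(100*u^2*v^2 + 144*u^2 + 420*u*v^2 + 25*v^4 + 225*v^2 + 9), Gamma_vuu = (120*u*v + 180*v)/(100*u^2*v^2 + 144*u^2 + 420*u*v^2 + 25*v^4 + 225*v^2 + 9), Gamma_vuv = (100*u*v^2 + 150*v^2)/(100*u^2*v^2 + 144*u^2 + 420*u*v^2 + 25*v^4 + 225*v^2 + 9), Gamma_vvv = (100*u^2*v + 300*u*v + 225*v)/(100*u^2*v^2 + 144*u^2 + 420*u*v^2 + 25*v^4 + 225*v^2 + 9)


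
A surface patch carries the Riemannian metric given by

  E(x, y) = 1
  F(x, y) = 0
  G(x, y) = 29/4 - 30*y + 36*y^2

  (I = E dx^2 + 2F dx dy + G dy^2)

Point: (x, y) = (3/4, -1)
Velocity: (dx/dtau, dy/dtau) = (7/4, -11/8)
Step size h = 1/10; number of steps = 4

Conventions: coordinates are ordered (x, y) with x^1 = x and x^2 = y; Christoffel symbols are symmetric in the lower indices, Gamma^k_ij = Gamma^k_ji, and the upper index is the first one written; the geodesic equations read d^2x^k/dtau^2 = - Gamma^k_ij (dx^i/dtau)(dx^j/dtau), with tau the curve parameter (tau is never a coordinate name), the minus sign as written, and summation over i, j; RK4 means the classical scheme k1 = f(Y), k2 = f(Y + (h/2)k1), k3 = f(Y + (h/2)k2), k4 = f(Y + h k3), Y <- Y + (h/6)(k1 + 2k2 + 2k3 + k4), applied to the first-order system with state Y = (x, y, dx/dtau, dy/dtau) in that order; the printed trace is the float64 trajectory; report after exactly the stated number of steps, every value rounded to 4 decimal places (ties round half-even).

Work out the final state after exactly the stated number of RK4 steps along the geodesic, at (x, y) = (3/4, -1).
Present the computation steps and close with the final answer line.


f(Y) = (dx/dtau, dy/dtau, -Gamma^x_ij Y'^i Y'^j, -Gamma^y_ij Y'^i Y'^j) with the Gammas evaluated at the stage position; h = 0.100000; intermediate values shown to 6 dp
step 0: x = 0.7500, y = -1.0000, dx/dtau = 1.7500, dy/dtau = -1.3750
step 1:
  k1: at (x, y) = (0.750000, -1.000000), (dx/dtau, dy/dtau) = (1.750000, -1.375000); Gamma_xxx = 0.000000, Gamma_xxy = 0.000000, Gamma_xyy = 0.000000, Gamma_yxx = 0.000000, Gamma_yxy = 0.000000, Gamma_yyy = -0.696246; k1 = (1.750000, -1.375000, 0.000000, 1.316340)
  k2: at (x, y) = (0.837500, -1.068750), (dx/dtau, dy/dtau) = (1.750000, -1.309183); Gamma_xxx = 0.000000, Gamma_xxy = 0.000000, Gamma_xyy = 0.000000, Gamma_yxx = 0.000000, Gamma_yxy = 0.000000, Gamma_yyy = -0.664842; k2 = (1.750000, -1.309183, 0.000000, 1.139513)
  k3: at (x, y) = (0.837500, -1.065459), (dx/dtau, dy/dtau) = (1.750000, -1.318024); Gamma_xxx = 0.000000, Gamma_xxy = 0.000000, Gamma_xyy = 0.000000, Gamma_yxx = 0.000000, Gamma_yxy = 0.000000, Gamma_yyy = -0.666281; k3 = (1.750000, -1.318024, 0.000000, 1.157456)
  k4: at (x, y) = (0.925000, -1.131802), (dx/dtau, dy/dtau) = (1.750000, -1.259254); Gamma_xxx = 0.000000, Gamma_xxy = 0.000000, Gamma_xyy = 0.000000, Gamma_yxx = 0.000000, Gamma_yxy = 0.000000, Gamma_yyy = -0.638403; k4 = (1.750000, -1.259254, 0.000000, 1.012330)
  Y <- Y + (h/6)(k1 + 2k2 + 2k3 + k4): x = 0.9250, y = -1.1315, dx/dtau = 1.7500, dy/dtau = -1.2596
step 2:
  k1: at (x, y) = (0.925000, -1.131478), (dx/dtau, dy/dtau) = (1.750000, -1.259623); Gamma_xxx = 0.000000, Gamma_xxy = 0.000000, Gamma_xyy = 0.000000, Gamma_yxx = 0.000000, Gamma_yxy = 0.000000, Gamma_yyy = -0.638534; k1 = (1.750000, -1.259623, 0.000000, 1.013131)
  k2: at (x, y) = (1.012500, -1.194459), (dx/dtau, dy/dtau) = (1.750000, -1.208967); Gamma_xxx = 0.000000, Gamma_xxy = 0.000000, Gamma_xyy = 0.000000, Gamma_yxx = 0.000000, Gamma_yxy = 0.000000, Gamma_yyy = -0.614112; k2 = (1.750000, -1.208967, 0.000000, 0.897587)
  k3: at (x, y) = (1.012500, -1.191926), (dx/dtau, dy/dtau) = (1.750000, -1.214744); Gamma_xxx = 0.000000, Gamma_xxy = 0.000000, Gamma_xyy = 0.000000, Gamma_yxx = 0.000000, Gamma_yxy = 0.000000, Gamma_yyy = -0.615059; k3 = (1.750000, -1.214744, 0.000000, 0.907582)
  k4: at (x, y) = (1.100000, -1.252952), (dx/dtau, dy/dtau) = (1.750000, -1.168865); Gamma_xxx = 0.000000, Gamma_xxy = 0.000000, Gamma_xyy = 0.000000, Gamma_yxx = 0.000000, Gamma_yxy = 0.000000, Gamma_yyy = -0.593030; k4 = (1.750000, -1.168865, 0.000000, 0.810224)
  Y <- Y + (h/6)(k1 + 2k2 + 2k3 + k4): x = 1.1000, y = -1.2527, dx/dtau = 1.7500, dy/dtau = -1.1691
step 3:
  k1: at (x, y) = (1.100000, -1.252743), (dx/dtau, dy/dtau) = (1.750000, -1.169062); Gamma_xxx = 0.000000, Gamma_xxy = 0.000000, Gamma_xyy = 0.000000, Gamma_yxx = 0.000000, Gamma_yxy = 0.000000, Gamma_yyy = -0.593103; k1 = (1.750000, -1.169062, 0.000000, 0.810596)
  k2: at (x, y) = (1.187500, -1.311196), (dx/dtau, dy/dtau) = (1.750000, -1.128532); Gamma_xxx = 0.000000, Gamma_xxy = 0.000000, Gamma_xyy = 0.000000, Gamma_yxx = 0.000000, Gamma_yxy = 0.000000, Gamma_yyy = -0.573415; k2 = (1.750000, -1.128532, 0.000000, 0.730292)
  k3: at (x, y) = (1.187500, -1.309170), (dx/dtau, dy/dtau) = (1.750000, -1.132547); Gamma_xxx = 0.000000, Gamma_xxy = 0.000000, Gamma_xyy = 0.000000, Gamma_yxx = 0.000000, Gamma_yxy = 0.000000, Gamma_yyy = -0.574075; k3 = (1.750000, -1.132547, 0.000000, 0.736345)
  k4: at (x, y) = (1.275000, -1.365998), (dx/dtau, dy/dtau) = (1.750000, -1.095427); Gamma_xxx = 0.000000, Gamma_xxy = 0.000000, Gamma_xyy = 0.000000, Gamma_yxx = 0.000000, Gamma_yxy = 0.000000, Gamma_yyy = -0.556097; k4 = (1.750000, -1.095427, 0.000000, 0.667295)
  Y <- Y + (h/6)(k1 + 2k2 + 2k3 + k4): x = 1.2750, y = -1.3659, dx/dtau = 1.7500, dy/dtau = -1.0955
step 4:
  k1: at (x, y) = (1.275000, -1.365854), (dx/dtau, dy/dtau) = (1.750000, -1.095542); Gamma_xxx = 0.000000, Gamma_xxy = 0.000000, Gamma_xyy = 0.000000, Gamma_yxx = 0.000000, Gamma_yxy = 0.000000, Gamma_yyy = -0.556141; k1 = (1.750000, -1.095542, 0.000000, 0.667488)
  k2: at (x, y) = (1.362500, -1.420631), (dx/dtau, dy/dtau) = (1.750000, -1.062168); Gamma_xxx = 0.000000, Gamma_xxy = 0.000000, Gamma_xyy = 0.000000, Gamma_yxx = 0.000000, Gamma_yxy = 0.000000, Gamma_yyy = -0.539835; k2 = (1.750000, -1.062168, 0.000000, 0.609043)
  k3: at (x, y) = (1.362500, -1.418962), (dx/dtau, dy/dtau) = (1.750000, -1.065090); Gamma_xxx = 0.000000, Gamma_xxy = 0.000000, Gamma_xyy = 0.000000, Gamma_yxx = 0.000000, Gamma_yxy = 0.000000, Gamma_yyy = -0.540318; k3 = (1.750000, -1.065090, 0.000000, 0.612946)
  k4: at (x, y) = (1.450000, -1.472363), (dx/dtau, dy/dtau) = (1.750000, -1.034248); Gamma_xxx = 0.000000, Gamma_xxy = 0.000000, Gamma_xyy = 0.000000, Gamma_yxx = 0.000000, Gamma_yxy = 0.000000, Gamma_yyy = -0.525283; k4 = (1.750000, -1.034248, 0.000000, 0.561879)
  Y <- Y + (h/6)(k1 + 2k2 + 2k3 + k4): x = 1.4500, y = -1.4723, dx/dtau = 1.7500, dy/dtau = -1.0343

Answer: x = 1.4500, y = -1.4723, dx/dtau = 1.7500, dy/dtau = -1.0343


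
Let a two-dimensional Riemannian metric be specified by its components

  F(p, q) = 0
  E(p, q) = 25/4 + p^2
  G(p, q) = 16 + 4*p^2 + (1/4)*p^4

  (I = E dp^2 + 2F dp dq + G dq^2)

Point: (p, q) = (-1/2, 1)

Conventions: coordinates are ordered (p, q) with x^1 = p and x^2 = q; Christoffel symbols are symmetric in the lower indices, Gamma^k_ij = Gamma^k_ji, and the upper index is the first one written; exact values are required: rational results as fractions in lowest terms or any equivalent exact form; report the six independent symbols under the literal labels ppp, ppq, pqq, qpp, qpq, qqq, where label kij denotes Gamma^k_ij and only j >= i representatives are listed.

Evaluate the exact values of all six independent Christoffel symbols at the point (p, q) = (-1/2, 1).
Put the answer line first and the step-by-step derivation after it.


Answer: Gamma_ppp = -1/13, Gamma_ppq = 0, Gamma_pqq = 33/104, Gamma_qpp = 0, Gamma_qpq = -4/33, Gamma_qqq = 0

E = 13/2, F = 0, G = 1089/64 at the point
E_p = -1, E_q = 0, F_p = 0, F_q = 0, G_p = -33/8, G_q = 0
EG - F^2 = 14157/128;  g^inv = (128/14157) * [[1089/64, 0], [0, 13/2]]
first-kind symbols [ij,l] = (1/2)(d_i g_jl + d_j g_il - d_l g_ij): [pp,p] = E_p/2 = -1/2, [pp,q] = F_p - E_q/2 = 0, [pq,p] = E_q/2 = 0, [pq,q] = G_p/2 = -33/16, [qq,p] = F_q - G_p/2 = 33/16, [qq,q] = G_q/2 = 0
Gamma^p_ij = (G*[ij,p] - F*[ij,q])/(EG - F^2), Gamma^q_ij = (E*[ij,q] - F*[ij,p])/(EG - F^2)


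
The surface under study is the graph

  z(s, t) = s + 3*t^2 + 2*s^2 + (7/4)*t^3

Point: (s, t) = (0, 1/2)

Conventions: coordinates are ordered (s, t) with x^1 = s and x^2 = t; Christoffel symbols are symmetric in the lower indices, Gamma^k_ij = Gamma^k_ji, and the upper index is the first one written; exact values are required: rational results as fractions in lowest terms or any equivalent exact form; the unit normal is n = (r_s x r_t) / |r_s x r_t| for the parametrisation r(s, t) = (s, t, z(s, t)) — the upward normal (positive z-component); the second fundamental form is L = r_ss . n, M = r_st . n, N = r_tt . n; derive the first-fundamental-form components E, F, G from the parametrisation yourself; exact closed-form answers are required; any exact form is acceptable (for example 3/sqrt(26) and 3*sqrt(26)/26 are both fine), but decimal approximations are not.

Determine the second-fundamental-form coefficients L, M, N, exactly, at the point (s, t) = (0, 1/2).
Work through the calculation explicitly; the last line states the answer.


z_s = 1, z_t = 69/16, z_ss = 4, z_st = 0, z_tt = 45/4
E = 2, F = 69/16, G = 5017/256; answer radicand W^2 = 5273/256
unnormalised second-form numerators: l = 4, m = 0, n = 45/4; L = l/sqrt(5273/256), and similarly M = m/sqrt(W^2), N = n/sqrt(W^2)

Answer: L = 64*sqrt(5273)/5273, M = 0, N = 180*sqrt(5273)/5273


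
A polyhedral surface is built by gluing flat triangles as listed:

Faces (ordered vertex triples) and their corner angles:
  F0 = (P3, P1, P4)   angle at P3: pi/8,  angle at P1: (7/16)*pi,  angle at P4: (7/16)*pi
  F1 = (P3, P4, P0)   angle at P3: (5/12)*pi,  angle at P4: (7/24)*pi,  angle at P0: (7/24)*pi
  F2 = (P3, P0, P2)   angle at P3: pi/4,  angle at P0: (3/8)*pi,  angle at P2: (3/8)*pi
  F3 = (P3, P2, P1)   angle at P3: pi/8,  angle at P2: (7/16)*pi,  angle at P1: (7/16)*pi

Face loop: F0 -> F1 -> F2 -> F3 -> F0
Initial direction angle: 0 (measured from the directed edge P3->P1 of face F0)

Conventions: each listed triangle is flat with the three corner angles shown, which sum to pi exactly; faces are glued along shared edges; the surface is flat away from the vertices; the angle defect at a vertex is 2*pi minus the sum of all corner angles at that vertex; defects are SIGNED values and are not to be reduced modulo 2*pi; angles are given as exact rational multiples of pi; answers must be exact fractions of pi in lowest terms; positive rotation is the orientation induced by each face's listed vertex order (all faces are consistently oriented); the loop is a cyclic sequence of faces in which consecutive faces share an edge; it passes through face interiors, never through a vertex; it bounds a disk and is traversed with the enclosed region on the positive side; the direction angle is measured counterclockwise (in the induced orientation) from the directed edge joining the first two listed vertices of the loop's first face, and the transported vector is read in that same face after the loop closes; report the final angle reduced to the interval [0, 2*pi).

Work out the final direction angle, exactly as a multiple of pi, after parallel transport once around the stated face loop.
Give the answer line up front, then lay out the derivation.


Answer: final direction angle = (13/12)*pi

enclosed vertex P3: corner angles sum to (11/12)*pi, defect = 2*pi - (11/12)*pi = (13/12)*pi
summing the enclosed defects onto the initial angle, mod 2*pi in the induced orientation:
final angle = 0 + (13/12)*pi = (13/12)*pi (mod 2*pi)


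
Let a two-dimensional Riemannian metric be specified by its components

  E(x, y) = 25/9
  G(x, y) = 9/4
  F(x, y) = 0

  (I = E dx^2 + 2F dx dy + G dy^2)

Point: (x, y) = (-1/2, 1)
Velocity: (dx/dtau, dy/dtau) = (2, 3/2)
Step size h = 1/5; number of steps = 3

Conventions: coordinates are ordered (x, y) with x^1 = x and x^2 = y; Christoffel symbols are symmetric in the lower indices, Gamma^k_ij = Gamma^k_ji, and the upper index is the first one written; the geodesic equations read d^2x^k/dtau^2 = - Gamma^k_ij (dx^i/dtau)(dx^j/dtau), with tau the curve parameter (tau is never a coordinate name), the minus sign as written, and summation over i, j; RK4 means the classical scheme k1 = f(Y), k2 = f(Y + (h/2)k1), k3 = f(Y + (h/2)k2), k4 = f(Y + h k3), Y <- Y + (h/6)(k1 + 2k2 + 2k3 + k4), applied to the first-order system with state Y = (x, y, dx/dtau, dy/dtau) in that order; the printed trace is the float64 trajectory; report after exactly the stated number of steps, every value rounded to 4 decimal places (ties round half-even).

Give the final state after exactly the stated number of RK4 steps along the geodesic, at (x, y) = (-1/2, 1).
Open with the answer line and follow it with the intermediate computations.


Answer: x = 0.7000, y = 1.9000, dx/dtau = 2.0000, dy/dtau = 1.5000

f(Y) = (dx/dtau, dy/dtau, -Gamma^x_ij Y'^i Y'^j, -Gamma^y_ij Y'^i Y'^j) with the Gammas evaluated at the stage position; h = 0.200000; intermediate values shown to 6 dp
step 0: x = -0.5000, y = 1.0000, dx/dtau = 2.0000, dy/dtau = 1.5000
step 1:
  k1: at (x, y) = (-0.500000, 1.000000), (dx/dtau, dy/dtau) = (2.000000, 1.500000); Gamma_xxx = 0.000000, Gamma_xxy = 0.000000, Gamma_xyy = 0.000000, Gamma_yxx = 0.000000, Gamma_yxy = 0.000000, Gamma_yyy = 0.000000; k1 = (2.000000, 1.500000, 0.000000, 0.000000)
  k2: at (x, y) = (-0.300000, 1.150000), (dx/dtau, dy/dtau) = (2.000000, 1.500000); Gamma_xxx = 0.000000, Gamma_xxy = 0.000000, Gamma_xyy = 0.000000, Gamma_yxx = 0.000000, Gamma_yxy = 0.000000, Gamma_yyy = 0.000000; k2 = (2.000000, 1.500000, 0.000000, 0.000000)
  k3: at (x, y) = (-0.300000, 1.150000), (dx/dtau, dy/dtau) = (2.000000, 1.500000); Gamma_xxx = 0.000000, Gamma_xxy = 0.000000, Gamma_xyy = 0.000000, Gamma_yxx = 0.000000, Gamma_yxy = 0.000000, Gamma_yyy = 0.000000; k3 = (2.000000, 1.500000, 0.000000, 0.000000)
  k4: at (x, y) = (-0.100000, 1.300000), (dx/dtau, dy/dtau) = (2.000000, 1.500000); Gamma_xxx = 0.000000, Gamma_xxy = 0.000000, Gamma_xyy = 0.000000, Gamma_yxx = 0.000000, Gamma_yxy = 0.000000, Gamma_yyy = 0.000000; k4 = (2.000000, 1.500000, 0.000000, 0.000000)
  Y <- Y + (h/6)(k1 + 2k2 + 2k3 + k4): x = -0.1000, y = 1.3000, dx/dtau = 2.0000, dy/dtau = 1.5000
step 2:
  k1: at (x, y) = (-0.100000, 1.300000), (dx/dtau, dy/dtau) = (2.000000, 1.500000); Gamma_xxx = 0.000000, Gamma_xxy = 0.000000, Gamma_xyy = 0.000000, Gamma_yxx = 0.000000, Gamma_yxy = 0.000000, Gamma_yyy = 0.000000; k1 = (2.000000, 1.500000, 0.000000, 0.000000)
  k2: at (x, y) = (0.100000, 1.450000), (dx/dtau, dy/dtau) = (2.000000, 1.500000); Gamma_xxx = 0.000000, Gamma_xxy = 0.000000, Gamma_xyy = 0.000000, Gamma_yxx = 0.000000, Gamma_yxy = 0.000000, Gamma_yyy = 0.000000; k2 = (2.000000, 1.500000, 0.000000, 0.000000)
  k3: at (x, y) = (0.100000, 1.450000), (dx/dtau, dy/dtau) = (2.000000, 1.500000); Gamma_xxx = 0.000000, Gamma_xxy = 0.000000, Gamma_xyy = 0.000000, Gamma_yxx = 0.000000, Gamma_yxy = 0.000000, Gamma_yyy = 0.000000; k3 = (2.000000, 1.500000, 0.000000, 0.000000)
  k4: at (x, y) = (0.300000, 1.600000), (dx/dtau, dy/dtau) = (2.000000, 1.500000); Gamma_xxx = 0.000000, Gamma_xxy = 0.000000, Gamma_xyy = 0.000000, Gamma_yxx = 0.000000, Gamma_yxy = 0.000000, Gamma_yyy = 0.000000; k4 = (2.000000, 1.500000, 0.000000, 0.000000)
  Y <- Y + (h/6)(k1 + 2k2 + 2k3 + k4): x = 0.3000, y = 1.6000, dx/dtau = 2.0000, dy/dtau = 1.5000
step 3:
  k1: at (x, y) = (0.300000, 1.600000), (dx/dtau, dy/dtau) = (2.000000, 1.500000); Gamma_xxx = 0.000000, Gamma_xxy = 0.000000, Gamma_xyy = 0.000000, Gamma_yxx = 0.000000, Gamma_yxy = 0.000000, Gamma_yyy = 0.000000; k1 = (2.000000, 1.500000, 0.000000, 0.000000)
  k2: at (x, y) = (0.500000, 1.750000), (dx/dtau, dy/dtau) = (2.000000, 1.500000); Gamma_xxx = 0.000000, Gamma_xxy = 0.000000, Gamma_xyy = 0.000000, Gamma_yxx = 0.000000, Gamma_yxy = 0.000000, Gamma_yyy = 0.000000; k2 = (2.000000, 1.500000, 0.000000, 0.000000)
  k3: at (x, y) = (0.500000, 1.750000), (dx/dtau, dy/dtau) = (2.000000, 1.500000); Gamma_xxx = 0.000000, Gamma_xxy = 0.000000, Gamma_xyy = 0.000000, Gamma_yxx = 0.000000, Gamma_yxy = 0.000000, Gamma_yyy = 0.000000; k3 = (2.000000, 1.500000, 0.000000, 0.000000)
  k4: at (x, y) = (0.700000, 1.900000), (dx/dtau, dy/dtau) = (2.000000, 1.500000); Gamma_xxx = 0.000000, Gamma_xxy = 0.000000, Gamma_xyy = 0.000000, Gamma_yxx = 0.000000, Gamma_yxy = 0.000000, Gamma_yyy = 0.000000; k4 = (2.000000, 1.500000, 0.000000, 0.000000)
  Y <- Y + (h/6)(k1 + 2k2 + 2k3 + k4): x = 0.7000, y = 1.9000, dx/dtau = 2.0000, dy/dtau = 1.5000


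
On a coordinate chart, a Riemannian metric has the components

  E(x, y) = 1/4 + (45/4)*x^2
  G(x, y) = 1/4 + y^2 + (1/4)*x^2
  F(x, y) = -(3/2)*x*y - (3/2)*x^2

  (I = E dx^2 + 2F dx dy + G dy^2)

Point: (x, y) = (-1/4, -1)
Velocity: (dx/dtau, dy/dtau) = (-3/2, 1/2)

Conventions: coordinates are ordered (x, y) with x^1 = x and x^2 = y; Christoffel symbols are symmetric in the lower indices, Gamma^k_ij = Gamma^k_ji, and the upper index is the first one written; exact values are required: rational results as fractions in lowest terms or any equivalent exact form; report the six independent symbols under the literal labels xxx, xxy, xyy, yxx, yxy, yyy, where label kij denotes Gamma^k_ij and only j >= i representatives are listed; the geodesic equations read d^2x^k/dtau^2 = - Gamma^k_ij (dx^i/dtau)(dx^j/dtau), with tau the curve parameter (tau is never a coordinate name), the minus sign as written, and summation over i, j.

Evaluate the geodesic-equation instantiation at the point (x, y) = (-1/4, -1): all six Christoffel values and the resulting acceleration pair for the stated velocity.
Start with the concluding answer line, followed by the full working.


Answer: Gamma_xxx = -1140/449, Gamma_xxy = -40/1347, Gamma_xyy = 116/1347, Gamma_yxx = 376/449, Gamma_yxy = -244/4041, Gamma_yyy = -3064/4041; accelerations (d^2x/dtau^2, d^2y/dtau^2) = (7606/1347, -7214/4041)

E = 61/64, F = -15/32, G = 81/64 at the point
E_x = -45/8, E_y = 0, F_x = 9/4, F_y = 3/8, G_x = -1/8, G_y = -2
EG - F^2 = 4041/4096;  g^inv = (4096/4041) * [[81/64, 15/32], [15/32, 61/64]]
first-kind symbols [ij,l] = (1/2)(d_i g_jl + d_j g_il - d_l g_ij): [xx,x] = E_x/2 = -45/16, [xx,y] = F_x - E_y/2 = 9/4, [xy,x] = E_y/2 = 0, [xy,y] = G_x/2 = -1/16, [yy,x] = F_y - G_x/2 = 7/16, [yy,y] = G_y/2 = -1
Gamma^x_ij = (G*[ij,x] - F*[ij,y])/(EG - F^2), Gamma^y_ij = (E*[ij,y] - F*[ij,x])/(EG - F^2)
Gamma_xxx = -1140/449, Gamma_xxy = -40/1347, Gamma_xyy = 116/1347, Gamma_yxx = 376/449, Gamma_yxy = -244/4041, Gamma_yyy = -3064/4041
d^2x/dtau^2 = -(Gamma_xxx*(-3/2)^2 + 2*Gamma_xxy*(-3/2)*(1/2) + Gamma_xyy*(1/2)^2) = 7606/1347
d^2y/dtau^2 = -(Gamma_yxx*(-3/2)^2 + 2*Gamma_yxy*(-3/2)*(1/2) + Gamma_yyy*(1/2)^2) = -7214/4041


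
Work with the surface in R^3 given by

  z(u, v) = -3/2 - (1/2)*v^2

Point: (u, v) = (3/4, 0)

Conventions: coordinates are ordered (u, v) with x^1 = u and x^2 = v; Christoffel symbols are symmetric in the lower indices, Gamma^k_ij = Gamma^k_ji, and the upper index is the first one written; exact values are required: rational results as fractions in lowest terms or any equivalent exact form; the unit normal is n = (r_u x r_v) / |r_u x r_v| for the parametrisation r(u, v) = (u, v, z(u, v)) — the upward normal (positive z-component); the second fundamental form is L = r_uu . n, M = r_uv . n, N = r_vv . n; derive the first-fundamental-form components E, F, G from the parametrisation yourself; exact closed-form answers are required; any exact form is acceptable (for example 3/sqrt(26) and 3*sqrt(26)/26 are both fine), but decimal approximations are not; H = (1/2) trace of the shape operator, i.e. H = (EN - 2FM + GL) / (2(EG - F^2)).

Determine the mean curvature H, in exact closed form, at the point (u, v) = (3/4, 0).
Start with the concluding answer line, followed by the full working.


Answer: H = -1/2

z_u = 0, z_v = 0, z_uu = 0, z_uv = 0, z_vv = -1
E = 1, F = 0, G = 1; answer radicand W^2 = 1
unnormalised second-form numerators: l = 0, m = 0, n = -1; L = l/sqrt(1), and similarly M = m/sqrt(W^2), N = n/sqrt(W^2)
H = (E*n - 2*F*m + G*l) / (2*(EG - F^2)*sqrt(W^2)); E*n - 2*F*m + G*l = -1, EG - F^2 = 1, so H = (-1/2)/sqrt(1)


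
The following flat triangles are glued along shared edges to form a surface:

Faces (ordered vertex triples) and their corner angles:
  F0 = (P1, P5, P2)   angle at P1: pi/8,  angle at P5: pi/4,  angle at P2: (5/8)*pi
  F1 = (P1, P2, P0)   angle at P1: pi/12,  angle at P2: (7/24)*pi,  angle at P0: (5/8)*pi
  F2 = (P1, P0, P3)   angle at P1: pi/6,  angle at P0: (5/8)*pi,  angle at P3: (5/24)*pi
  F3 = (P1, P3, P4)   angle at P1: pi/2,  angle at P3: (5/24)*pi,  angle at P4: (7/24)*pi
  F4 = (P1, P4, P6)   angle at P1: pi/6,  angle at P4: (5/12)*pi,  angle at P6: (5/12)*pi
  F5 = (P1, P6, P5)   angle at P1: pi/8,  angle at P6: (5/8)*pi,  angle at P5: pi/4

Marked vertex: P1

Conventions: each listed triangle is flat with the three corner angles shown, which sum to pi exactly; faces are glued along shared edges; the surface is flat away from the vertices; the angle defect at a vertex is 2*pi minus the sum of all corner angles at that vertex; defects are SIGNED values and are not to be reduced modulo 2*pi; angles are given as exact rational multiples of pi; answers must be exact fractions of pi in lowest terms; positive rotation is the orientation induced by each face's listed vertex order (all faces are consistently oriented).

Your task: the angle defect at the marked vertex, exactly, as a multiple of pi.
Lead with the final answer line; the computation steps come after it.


Answer: defect(P1) = (5/6)*pi

Sum of corner angles at P1: (7/6)*pi
defect = 2*pi - (7/6)*pi


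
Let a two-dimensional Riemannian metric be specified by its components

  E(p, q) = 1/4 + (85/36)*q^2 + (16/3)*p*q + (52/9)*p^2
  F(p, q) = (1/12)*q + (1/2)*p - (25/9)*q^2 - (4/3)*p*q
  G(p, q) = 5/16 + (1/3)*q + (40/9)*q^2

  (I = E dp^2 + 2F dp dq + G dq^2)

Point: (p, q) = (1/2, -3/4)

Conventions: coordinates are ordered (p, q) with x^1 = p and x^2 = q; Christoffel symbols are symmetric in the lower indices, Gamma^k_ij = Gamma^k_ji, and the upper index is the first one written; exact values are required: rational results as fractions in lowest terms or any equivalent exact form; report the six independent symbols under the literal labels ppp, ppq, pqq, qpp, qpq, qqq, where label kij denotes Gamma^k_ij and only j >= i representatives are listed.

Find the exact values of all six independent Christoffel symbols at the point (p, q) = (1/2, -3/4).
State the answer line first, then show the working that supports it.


Answer: Gamma_ppp = 36616/17093, Gamma_ppq = -10332/17093, Gamma_pqq = 59088/17093, Gamma_qpp = 25427/17093, Gamma_qpq = -3528/17093, Gamma_qqq = -2840/51279

E = 589/576, F = -7/8, G = 41/16 at the point
E_p = 16/9, E_q = -7/8, F_p = 3/2, F_q = 43/12, G_p = 0, G_q = -19/3
EG - F^2 = 17093/9216;  g^inv = (9216/17093) * [[41/16, 7/8], [7/8, 589/576]]
first-kind symbols [ij,l] = (1/2)(d_i g_jl + d_j g_il - d_l g_ij): [pp,p] = E_p/2 = 8/9, [pp,q] = F_p - E_q/2 = 31/16, [pq,p] = E_q/2 = -7/16, [pq,q] = G_p/2 = 0, [qq,p] = F_q - G_p/2 = 43/12, [qq,q] = G_q/2 = -19/6
Gamma^p_ij = (G*[ij,p] - F*[ij,q])/(EG - F^2), Gamma^q_ij = (E*[ij,q] - F*[ij,p])/(EG - F^2)


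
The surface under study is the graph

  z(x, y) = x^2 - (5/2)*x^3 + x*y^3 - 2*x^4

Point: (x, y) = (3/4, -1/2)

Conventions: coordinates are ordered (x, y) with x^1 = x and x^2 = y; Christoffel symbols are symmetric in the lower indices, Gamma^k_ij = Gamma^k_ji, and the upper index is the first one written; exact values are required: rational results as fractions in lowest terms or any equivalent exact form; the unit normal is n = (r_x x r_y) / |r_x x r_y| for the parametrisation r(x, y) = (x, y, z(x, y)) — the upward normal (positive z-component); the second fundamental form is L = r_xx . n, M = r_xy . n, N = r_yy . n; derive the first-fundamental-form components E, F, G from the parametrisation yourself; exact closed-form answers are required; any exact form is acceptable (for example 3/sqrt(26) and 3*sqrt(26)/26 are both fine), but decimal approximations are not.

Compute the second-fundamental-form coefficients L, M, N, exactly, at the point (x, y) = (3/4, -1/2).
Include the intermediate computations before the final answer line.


z_x = -199/32, z_y = 9/16, z_xx = -91/4, z_xy = 3/4, z_yy = -9/4
E = 40625/1024, F = -1791/512, G = 337/256; answer radicand W^2 = 40949/1024
unnormalised second-form numerators: l = -91/4, m = 3/4, n = -9/4; L = l/sqrt(40949/1024), and similarly M = m/sqrt(W^2), N = n/sqrt(W^2)

Answer: L = -728*sqrt(40949)/40949, M = 24*sqrt(40949)/40949, N = -72*sqrt(40949)/40949


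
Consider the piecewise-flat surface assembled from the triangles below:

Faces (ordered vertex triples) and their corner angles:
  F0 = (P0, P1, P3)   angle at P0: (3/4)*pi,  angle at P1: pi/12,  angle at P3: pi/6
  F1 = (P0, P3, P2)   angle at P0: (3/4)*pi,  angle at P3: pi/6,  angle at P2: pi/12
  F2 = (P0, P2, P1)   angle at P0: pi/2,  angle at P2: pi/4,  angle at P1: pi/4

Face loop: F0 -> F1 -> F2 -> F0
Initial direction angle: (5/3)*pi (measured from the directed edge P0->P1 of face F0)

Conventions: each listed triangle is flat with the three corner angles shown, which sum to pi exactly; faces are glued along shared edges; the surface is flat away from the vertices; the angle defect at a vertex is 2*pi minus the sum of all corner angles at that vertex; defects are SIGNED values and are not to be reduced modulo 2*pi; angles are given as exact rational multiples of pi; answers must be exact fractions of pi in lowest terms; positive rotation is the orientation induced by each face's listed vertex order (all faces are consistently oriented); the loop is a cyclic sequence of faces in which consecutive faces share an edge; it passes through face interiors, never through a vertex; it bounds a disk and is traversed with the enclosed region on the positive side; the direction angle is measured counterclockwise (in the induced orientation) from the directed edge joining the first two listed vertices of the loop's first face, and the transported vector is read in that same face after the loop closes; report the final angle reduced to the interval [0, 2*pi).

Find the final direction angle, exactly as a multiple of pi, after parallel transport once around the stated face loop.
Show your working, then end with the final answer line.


enclosed vertex P0: corner angles sum to 2*pi, defect = 2*pi - 2*pi = 0
summing the enclosed defects onto the initial angle, mod 2*pi in the induced orientation:
final angle = (5/3)*pi + 0 = (5/3)*pi (mod 2*pi)

Answer: final direction angle = (5/3)*pi
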